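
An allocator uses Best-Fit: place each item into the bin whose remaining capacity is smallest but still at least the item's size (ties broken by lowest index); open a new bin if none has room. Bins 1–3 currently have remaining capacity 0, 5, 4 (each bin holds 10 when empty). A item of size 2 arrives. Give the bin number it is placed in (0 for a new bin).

3

Bins with room: bin 2 (5), bin 3 (4).
Tightest fit is bin 3 with 4 free.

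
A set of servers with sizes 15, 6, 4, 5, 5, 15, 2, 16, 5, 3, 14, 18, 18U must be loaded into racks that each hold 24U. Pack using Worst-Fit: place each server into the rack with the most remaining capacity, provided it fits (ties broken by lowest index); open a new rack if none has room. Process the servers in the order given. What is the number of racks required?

15U → rack 1 (remaining 9U)
6U → rack 1 (remaining 3U)
4U → rack 2 (remaining 20U)
5U → rack 2 (remaining 15U)
5U → rack 2 (remaining 10U)
15U → rack 3 (remaining 9U)
2U → rack 2 (remaining 8U)
16U → rack 4 (remaining 8U)
5U → rack 3 (remaining 4U)
3U → rack 2 (remaining 5U)
14U → rack 5 (remaining 10U)
18U → rack 6 (remaining 6U)
18U → rack 7 (remaining 6U)

7 racks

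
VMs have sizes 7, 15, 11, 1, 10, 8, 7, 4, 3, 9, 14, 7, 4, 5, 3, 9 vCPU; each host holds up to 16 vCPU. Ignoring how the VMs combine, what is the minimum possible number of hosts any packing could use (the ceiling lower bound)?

8

Total size = 7 + 15 + 11 + 1 + 10 + 8 + 7 + 4 + 3 + 9 + 14 + 7 + 4 + 5 + 3 + 9 = 117 vCPU.
⌈117 / 16⌉ = 8.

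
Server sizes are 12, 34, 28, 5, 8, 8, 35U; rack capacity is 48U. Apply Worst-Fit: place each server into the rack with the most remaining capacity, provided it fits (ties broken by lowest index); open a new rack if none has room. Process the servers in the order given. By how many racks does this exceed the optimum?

0

Worst-Fit: [12,34] [28,5,8] [8,35] → 3 racks.
Total size 130U; any packing needs at least ⌈130/48⌉ = 3 racks.
So 3 is already optimal.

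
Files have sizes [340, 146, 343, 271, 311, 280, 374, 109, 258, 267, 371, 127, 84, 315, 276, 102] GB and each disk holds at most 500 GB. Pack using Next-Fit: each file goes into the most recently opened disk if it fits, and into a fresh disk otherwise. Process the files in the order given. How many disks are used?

11 disks

Put 340 GB in disk 1; 160 GB remain.
Put 146 GB in disk 1; 14 GB remain.
Put 343 GB in disk 2; 157 GB remain.
Put 271 GB in disk 3; 229 GB remain.
Put 311 GB in disk 4; 189 GB remain.
Put 280 GB in disk 5; 220 GB remain.
Put 374 GB in disk 6; 126 GB remain.
Put 109 GB in disk 6; 17 GB remain.
Put 258 GB in disk 7; 242 GB remain.
Put 267 GB in disk 8; 233 GB remain.
Put 371 GB in disk 9; 129 GB remain.
Put 127 GB in disk 9; 2 GB remain.
Put 84 GB in disk 10; 416 GB remain.
Put 315 GB in disk 10; 101 GB remain.
Put 276 GB in disk 11; 224 GB remain.
Put 102 GB in disk 11; 122 GB remain.
Final disks: [340,146] [343] [271] [311] [280] [374,109] [258] [267] [371,127] [84,315] [276,102].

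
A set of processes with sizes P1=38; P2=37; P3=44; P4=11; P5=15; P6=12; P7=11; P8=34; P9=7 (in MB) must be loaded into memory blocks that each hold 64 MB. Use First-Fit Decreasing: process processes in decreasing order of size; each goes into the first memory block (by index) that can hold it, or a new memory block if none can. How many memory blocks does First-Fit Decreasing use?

Sorted descending: 44, 38, 37, 34, 15, 12, 11, 11, 7.
Put 44 MB in memory block 1; 20 MB remain.
Put 38 MB in memory block 2; 26 MB remain.
Put 37 MB in memory block 3; 27 MB remain.
Put 34 MB in memory block 4; 30 MB remain.
Put 15 MB in memory block 1; 5 MB remain.
Put 12 MB in memory block 2; 14 MB remain.
Put 11 MB in memory block 2; 3 MB remain.
Put 11 MB in memory block 3; 16 MB remain.
Put 7 MB in memory block 3; 9 MB remain.

4 memory blocks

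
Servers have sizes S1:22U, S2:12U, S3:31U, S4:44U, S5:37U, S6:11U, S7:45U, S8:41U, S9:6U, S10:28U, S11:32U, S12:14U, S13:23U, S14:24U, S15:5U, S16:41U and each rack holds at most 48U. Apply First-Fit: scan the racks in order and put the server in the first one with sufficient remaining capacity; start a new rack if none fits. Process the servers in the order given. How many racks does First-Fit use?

10

rack 1: place S1 (22U), 26U left
rack 1: place S2 (12U), 14U left
rack 2: place S3 (31U), 17U left
rack 3: place S4 (44U), 4U left
rack 4: place S5 (37U), 11U left
rack 1: place S6 (11U), 3U left
rack 5: place S7 (45U), 3U left
rack 6: place S8 (41U), 7U left
rack 2: place S9 (6U), 11U left
rack 7: place S10 (28U), 20U left
rack 8: place S11 (32U), 16U left
rack 7: place S12 (14U), 6U left
rack 9: place S13 (23U), 25U left
rack 9: place S14 (24U), 1U left
rack 2: place S15 (5U), 6U left
rack 10: place S16 (41U), 7U left
Final racks: [22,12,11] [31,6,5] [44] [37] [45] [41] [28,14] [32] [23,24] [41].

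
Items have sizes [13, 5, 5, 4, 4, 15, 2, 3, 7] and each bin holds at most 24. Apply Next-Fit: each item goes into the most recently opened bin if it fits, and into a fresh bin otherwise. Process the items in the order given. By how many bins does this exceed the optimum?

Next-Fit: [13,5,5] [4,4,15] [2,3,7] → 3 bins.
Total size 58; any packing needs at least ⌈58/24⌉ = 3 bins.
So 3 is already optimal.

0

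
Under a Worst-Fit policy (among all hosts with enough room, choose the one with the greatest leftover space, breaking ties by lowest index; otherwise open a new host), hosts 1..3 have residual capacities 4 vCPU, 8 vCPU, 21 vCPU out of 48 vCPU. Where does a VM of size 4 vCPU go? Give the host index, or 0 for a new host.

Hosts with room: host 1 (4 vCPU), host 2 (8 vCPU), host 3 (21 vCPU).
Most room is host 3 with 21 vCPU free.

3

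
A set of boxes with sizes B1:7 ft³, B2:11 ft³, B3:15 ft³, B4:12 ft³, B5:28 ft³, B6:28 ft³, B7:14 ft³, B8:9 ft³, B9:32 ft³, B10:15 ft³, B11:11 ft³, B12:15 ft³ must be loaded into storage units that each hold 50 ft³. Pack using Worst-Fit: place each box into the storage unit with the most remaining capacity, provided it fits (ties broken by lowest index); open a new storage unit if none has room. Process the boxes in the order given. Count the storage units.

5 storage units

storage unit 1: place B1 (7 ft³), 43 ft³ left
storage unit 1: place B2 (11 ft³), 32 ft³ left
storage unit 1: place B3 (15 ft³), 17 ft³ left
storage unit 1: place B4 (12 ft³), 5 ft³ left
storage unit 2: place B5 (28 ft³), 22 ft³ left
storage unit 3: place B6 (28 ft³), 22 ft³ left
storage unit 2: place B7 (14 ft³), 8 ft³ left
storage unit 3: place B8 (9 ft³), 13 ft³ left
storage unit 4: place B9 (32 ft³), 18 ft³ left
storage unit 4: place B10 (15 ft³), 3 ft³ left
storage unit 3: place B11 (11 ft³), 2 ft³ left
storage unit 5: place B12 (15 ft³), 35 ft³ left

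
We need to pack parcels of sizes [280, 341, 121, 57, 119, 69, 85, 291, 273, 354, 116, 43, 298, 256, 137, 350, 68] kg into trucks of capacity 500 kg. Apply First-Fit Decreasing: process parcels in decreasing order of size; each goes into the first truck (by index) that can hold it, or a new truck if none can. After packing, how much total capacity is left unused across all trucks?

742

Sorted descending: 354, 350, 341, 298, 291, 280, 273, 256, 137, 121, 119, 116, 85, 69, 68, 57, 43.
354 kg → truck 1 (remaining 146 kg)
350 kg → truck 2 (remaining 150 kg)
341 kg → truck 3 (remaining 159 kg)
298 kg → truck 4 (remaining 202 kg)
291 kg → truck 5 (remaining 209 kg)
280 kg → truck 6 (remaining 220 kg)
273 kg → truck 7 (remaining 227 kg)
256 kg → truck 8 (remaining 244 kg)
137 kg → truck 1 (remaining 9 kg)
121 kg → truck 2 (remaining 29 kg)
119 kg → truck 3 (remaining 40 kg)
116 kg → truck 4 (remaining 86 kg)
85 kg → truck 4 (remaining 1 kg)
69 kg → truck 5 (remaining 140 kg)
68 kg → truck 5 (remaining 72 kg)
57 kg → truck 5 (remaining 15 kg)
43 kg → truck 6 (remaining 177 kg)
8 trucks × 500 kg = 4000 kg; used 3258 kg; unused 742 kg.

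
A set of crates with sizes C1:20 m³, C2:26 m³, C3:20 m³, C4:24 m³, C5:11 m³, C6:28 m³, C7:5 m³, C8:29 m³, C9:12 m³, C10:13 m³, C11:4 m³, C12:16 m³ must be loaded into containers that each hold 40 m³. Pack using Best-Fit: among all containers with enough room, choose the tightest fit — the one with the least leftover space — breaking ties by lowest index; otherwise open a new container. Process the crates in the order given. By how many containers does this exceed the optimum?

0

Best-Fit: [20,20] [26,11] [24,12,4] [28,5] [29] [13,16] → 6 containers.
Total size 208 m³; any packing needs at least ⌈208/40⌉ = 6 containers.
So 6 is already optimal.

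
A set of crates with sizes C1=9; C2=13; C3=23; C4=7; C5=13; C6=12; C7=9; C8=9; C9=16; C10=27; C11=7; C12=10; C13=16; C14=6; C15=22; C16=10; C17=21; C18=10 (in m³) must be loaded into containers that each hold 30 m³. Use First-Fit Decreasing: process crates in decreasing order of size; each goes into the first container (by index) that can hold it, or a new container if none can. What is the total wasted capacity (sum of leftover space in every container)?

30

Sorted descending: 27, 23, 22, 21, 16, 16, 13, 13, 12, 10, 10, 10, 9, 9, 9, 7, 7, 6.
Put 27 m³ in container 1; 3 m³ remain.
Put 23 m³ in container 2; 7 m³ remain.
Put 22 m³ in container 3; 8 m³ remain.
Put 21 m³ in container 4; 9 m³ remain.
Put 16 m³ in container 5; 14 m³ remain.
Put 16 m³ in container 6; 14 m³ remain.
Put 13 m³ in container 5; 1 m³ remain.
Put 13 m³ in container 6; 1 m³ remain.
Put 12 m³ in container 7; 18 m³ remain.
Put 10 m³ in container 7; 8 m³ remain.
Put 10 m³ in container 8; 20 m³ remain.
Put 10 m³ in container 8; 10 m³ remain.
Put 9 m³ in container 4; 0 m³ remain.
Put 9 m³ in container 8; 1 m³ remain.
Put 9 m³ in container 9; 21 m³ remain.
Put 7 m³ in container 2; 0 m³ remain.
Put 7 m³ in container 3; 1 m³ remain.
Put 6 m³ in container 7; 2 m³ remain.
9 containers × 30 m³ = 270 m³; used 240 m³; unused 30 m³.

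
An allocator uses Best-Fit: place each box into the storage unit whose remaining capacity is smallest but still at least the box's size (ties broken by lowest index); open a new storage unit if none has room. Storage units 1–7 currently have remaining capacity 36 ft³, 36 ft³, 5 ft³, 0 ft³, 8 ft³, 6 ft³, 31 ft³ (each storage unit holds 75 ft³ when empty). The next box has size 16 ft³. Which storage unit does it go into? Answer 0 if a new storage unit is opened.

Storage units with room: storage unit 1 (36 ft³), storage unit 2 (36 ft³), storage unit 7 (31 ft³).
Tightest fit is storage unit 7 with 31 ft³ free.

7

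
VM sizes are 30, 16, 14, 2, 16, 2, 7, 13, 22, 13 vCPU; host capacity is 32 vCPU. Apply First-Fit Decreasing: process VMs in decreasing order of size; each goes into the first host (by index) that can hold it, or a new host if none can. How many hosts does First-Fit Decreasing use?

Sorted descending: 30, 22, 16, 16, 14, 13, 13, 7, 2, 2.
30 vCPU → host 1 (remaining 2 vCPU)
22 vCPU → host 2 (remaining 10 vCPU)
16 vCPU → host 3 (remaining 16 vCPU)
16 vCPU → host 3 (remaining 0 vCPU)
14 vCPU → host 4 (remaining 18 vCPU)
13 vCPU → host 4 (remaining 5 vCPU)
13 vCPU → host 5 (remaining 19 vCPU)
7 vCPU → host 2 (remaining 3 vCPU)
2 vCPU → host 1 (remaining 0 vCPU)
2 vCPU → host 2 (remaining 1 vCPU)

5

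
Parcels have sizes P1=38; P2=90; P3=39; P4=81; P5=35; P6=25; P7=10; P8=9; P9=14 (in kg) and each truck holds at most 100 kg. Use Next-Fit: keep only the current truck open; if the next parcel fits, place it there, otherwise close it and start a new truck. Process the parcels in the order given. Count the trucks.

P1 (38 kg) → truck 1 (remaining 62 kg)
P2 (90 kg) → truck 2 (remaining 10 kg)
P3 (39 kg) → truck 3 (remaining 61 kg)
P4 (81 kg) → truck 4 (remaining 19 kg)
P5 (35 kg) → truck 5 (remaining 65 kg)
P6 (25 kg) → truck 5 (remaining 40 kg)
P7 (10 kg) → truck 5 (remaining 30 kg)
P8 (9 kg) → truck 5 (remaining 21 kg)
P9 (14 kg) → truck 5 (remaining 7 kg)

5 trucks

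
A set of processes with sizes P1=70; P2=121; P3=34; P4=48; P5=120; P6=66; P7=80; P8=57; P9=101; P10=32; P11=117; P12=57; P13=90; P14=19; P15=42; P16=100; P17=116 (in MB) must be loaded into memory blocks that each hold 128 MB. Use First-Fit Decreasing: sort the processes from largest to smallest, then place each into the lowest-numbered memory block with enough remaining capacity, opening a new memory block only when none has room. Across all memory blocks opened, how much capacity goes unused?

Sorted descending: 121, 120, 117, 116, 101, 100, 90, 80, 70, 66, 57, 57, 48, 42, 34, 32, 19.
Put 121 MB in memory block 1; 7 MB remain.
Put 120 MB in memory block 2; 8 MB remain.
Put 117 MB in memory block 3; 11 MB remain.
Put 116 MB in memory block 4; 12 MB remain.
Put 101 MB in memory block 5; 27 MB remain.
Put 100 MB in memory block 6; 28 MB remain.
Put 90 MB in memory block 7; 38 MB remain.
Put 80 MB in memory block 8; 48 MB remain.
Put 70 MB in memory block 9; 58 MB remain.
Put 66 MB in memory block 10; 62 MB remain.
Put 57 MB in memory block 9; 1 MB remain.
Put 57 MB in memory block 10; 5 MB remain.
Put 48 MB in memory block 8; 0 MB remain.
Put 42 MB in memory block 11; 86 MB remain.
Put 34 MB in memory block 7; 4 MB remain.
Put 32 MB in memory block 11; 54 MB remain.
Put 19 MB in memory block 5; 8 MB remain.
11 memory blocks × 128 MB = 1408 MB; used 1270 MB; unused 138 MB.

138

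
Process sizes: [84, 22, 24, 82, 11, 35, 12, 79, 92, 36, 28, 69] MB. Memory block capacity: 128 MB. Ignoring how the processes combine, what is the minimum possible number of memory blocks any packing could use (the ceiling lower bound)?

Total size = 84 + 22 + 24 + 82 + 11 + 35 + 12 + 79 + 92 + 36 + 28 + 69 = 574 MB.
⌈574 / 128⌉ = 5.

5 memory blocks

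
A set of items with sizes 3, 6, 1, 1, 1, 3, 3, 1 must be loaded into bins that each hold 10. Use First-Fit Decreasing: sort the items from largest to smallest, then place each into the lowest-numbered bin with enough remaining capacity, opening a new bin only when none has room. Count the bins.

2

Sorted descending: 6, 3, 3, 3, 1, 1, 1, 1.
bin 1: place 6, 4 left
bin 1: place 3, 1 left
bin 2: place 3, 7 left
bin 2: place 3, 4 left
bin 1: place 1, 0 left
bin 2: place 1, 3 left
bin 2: place 1, 2 left
bin 2: place 1, 1 left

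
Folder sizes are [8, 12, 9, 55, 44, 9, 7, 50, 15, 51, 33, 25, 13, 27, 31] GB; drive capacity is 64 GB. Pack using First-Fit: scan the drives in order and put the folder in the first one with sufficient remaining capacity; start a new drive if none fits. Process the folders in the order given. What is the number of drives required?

7

8 GB → drive 1 (remaining 56 GB)
12 GB → drive 1 (remaining 44 GB)
9 GB → drive 1 (remaining 35 GB)
55 GB → drive 2 (remaining 9 GB)
44 GB → drive 3 (remaining 20 GB)
9 GB → drive 1 (remaining 26 GB)
7 GB → drive 1 (remaining 19 GB)
50 GB → drive 4 (remaining 14 GB)
15 GB → drive 1 (remaining 4 GB)
51 GB → drive 5 (remaining 13 GB)
33 GB → drive 6 (remaining 31 GB)
25 GB → drive 6 (remaining 6 GB)
13 GB → drive 3 (remaining 7 GB)
27 GB → drive 7 (remaining 37 GB)
31 GB → drive 7 (remaining 6 GB)
Final drives: [8,12,9,9,7,15] [55] [44,13] [50] [51] [33,25] [27,31].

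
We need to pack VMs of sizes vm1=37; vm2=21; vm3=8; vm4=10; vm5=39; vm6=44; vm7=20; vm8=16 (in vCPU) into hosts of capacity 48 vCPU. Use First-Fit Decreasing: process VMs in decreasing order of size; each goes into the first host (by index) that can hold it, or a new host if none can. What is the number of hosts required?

Sorted descending: 44, 39, 37, 21, 20, 16, 10, 8.
host 1: place 44 vCPU, 4 vCPU left
host 2: place 39 vCPU, 9 vCPU left
host 3: place 37 vCPU, 11 vCPU left
host 4: place 21 vCPU, 27 vCPU left
host 4: place 20 vCPU, 7 vCPU left
host 5: place 16 vCPU, 32 vCPU left
host 3: place 10 vCPU, 1 vCPU left
host 2: place 8 vCPU, 1 vCPU left

5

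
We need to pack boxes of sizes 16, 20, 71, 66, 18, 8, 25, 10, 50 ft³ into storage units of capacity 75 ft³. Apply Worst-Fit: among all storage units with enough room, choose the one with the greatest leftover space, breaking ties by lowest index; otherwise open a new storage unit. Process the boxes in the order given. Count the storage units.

Put 16 ft³ in storage unit 1; 59 ft³ remain.
Put 20 ft³ in storage unit 1; 39 ft³ remain.
Put 71 ft³ in storage unit 2; 4 ft³ remain.
Put 66 ft³ in storage unit 3; 9 ft³ remain.
Put 18 ft³ in storage unit 1; 21 ft³ remain.
Put 8 ft³ in storage unit 1; 13 ft³ remain.
Put 25 ft³ in storage unit 4; 50 ft³ remain.
Put 10 ft³ in storage unit 4; 40 ft³ remain.
Put 50 ft³ in storage unit 5; 25 ft³ remain.

5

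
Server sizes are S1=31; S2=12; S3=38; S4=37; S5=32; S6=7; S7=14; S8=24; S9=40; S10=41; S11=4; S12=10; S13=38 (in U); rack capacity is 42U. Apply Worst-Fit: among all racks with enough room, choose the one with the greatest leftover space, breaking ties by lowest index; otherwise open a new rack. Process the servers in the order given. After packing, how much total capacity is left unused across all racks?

50

rack 1: place S1 (31U), 11U left
rack 2: place S2 (12U), 30U left
rack 3: place S3 (38U), 4U left
rack 4: place S4 (37U), 5U left
rack 5: place S5 (32U), 10U left
rack 2: place S6 (7U), 23U left
rack 2: place S7 (14U), 9U left
rack 6: place S8 (24U), 18U left
rack 7: place S9 (40U), 2U left
rack 8: place S10 (41U), 1U left
rack 6: place S11 (4U), 14U left
rack 6: place S12 (10U), 4U left
rack 9: place S13 (38U), 4U left
9 racks × 42U = 378U; used 328U; unused 50U.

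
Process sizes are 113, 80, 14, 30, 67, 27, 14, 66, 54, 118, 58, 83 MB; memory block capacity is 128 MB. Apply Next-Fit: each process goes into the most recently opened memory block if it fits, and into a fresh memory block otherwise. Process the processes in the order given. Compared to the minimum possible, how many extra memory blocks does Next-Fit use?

1

Next-Fit: [113] [80,14,30] [67,27,14] [66,54] [118] [58] [83] → 7 memory blocks.
Total size 724 MB; any packing needs at least ⌈724/128⌉ = 6 memory blocks.
An optimal packing achieves that bound: [118] [113,14] [83,30,14] [80,27] [67,58] [66,54] → 6 memory blocks.
Excess: 7 − 6 = 1.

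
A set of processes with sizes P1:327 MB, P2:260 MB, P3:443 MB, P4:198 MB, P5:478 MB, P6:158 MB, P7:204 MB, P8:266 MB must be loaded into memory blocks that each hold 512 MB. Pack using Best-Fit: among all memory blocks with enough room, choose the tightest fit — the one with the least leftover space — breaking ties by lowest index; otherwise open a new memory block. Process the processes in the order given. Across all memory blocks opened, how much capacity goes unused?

memory block 1: place P1 (327 MB), 185 MB left
memory block 2: place P2 (260 MB), 252 MB left
memory block 3: place P3 (443 MB), 69 MB left
memory block 2: place P4 (198 MB), 54 MB left
memory block 4: place P5 (478 MB), 34 MB left
memory block 1: place P6 (158 MB), 27 MB left
memory block 5: place P7 (204 MB), 308 MB left
memory block 5: place P8 (266 MB), 42 MB left
5 memory blocks × 512 MB = 2560 MB; used 2334 MB; unused 226 MB.

226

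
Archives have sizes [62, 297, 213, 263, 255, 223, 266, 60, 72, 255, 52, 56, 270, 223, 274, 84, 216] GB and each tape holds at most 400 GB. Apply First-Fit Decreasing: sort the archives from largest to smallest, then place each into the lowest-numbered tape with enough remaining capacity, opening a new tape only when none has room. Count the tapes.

11

Sorted descending: 297, 274, 270, 266, 263, 255, 255, 223, 223, 216, 213, 84, 72, 62, 60, 56, 52.
tape 1: place 297 GB, 103 GB left
tape 2: place 274 GB, 126 GB left
tape 3: place 270 GB, 130 GB left
tape 4: place 266 GB, 134 GB left
tape 5: place 263 GB, 137 GB left
tape 6: place 255 GB, 145 GB left
tape 7: place 255 GB, 145 GB left
tape 8: place 223 GB, 177 GB left
tape 9: place 223 GB, 177 GB left
tape 10: place 216 GB, 184 GB left
tape 11: place 213 GB, 187 GB left
tape 1: place 84 GB, 19 GB left
tape 2: place 72 GB, 54 GB left
tape 3: place 62 GB, 68 GB left
tape 3: place 60 GB, 8 GB left
tape 4: place 56 GB, 78 GB left
tape 2: place 52 GB, 2 GB left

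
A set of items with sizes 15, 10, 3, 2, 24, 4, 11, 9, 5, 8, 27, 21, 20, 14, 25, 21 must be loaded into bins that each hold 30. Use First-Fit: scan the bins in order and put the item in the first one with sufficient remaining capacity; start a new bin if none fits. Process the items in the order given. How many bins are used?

9

Put 15 in bin 1; 15 remain.
Put 10 in bin 1; 5 remain.
Put 3 in bin 1; 2 remain.
Put 2 in bin 1; 0 remain.
Put 24 in bin 2; 6 remain.
Put 4 in bin 2; 2 remain.
Put 11 in bin 3; 19 remain.
Put 9 in bin 3; 10 remain.
Put 5 in bin 3; 5 remain.
Put 8 in bin 4; 22 remain.
Put 27 in bin 5; 3 remain.
Put 21 in bin 4; 1 remain.
Put 20 in bin 6; 10 remain.
Put 14 in bin 7; 16 remain.
Put 25 in bin 8; 5 remain.
Put 21 in bin 9; 9 remain.
Final bins: [15,10,3,2] [24,4] [11,9,5] [8,21] [27] [20] [14] [25] [21].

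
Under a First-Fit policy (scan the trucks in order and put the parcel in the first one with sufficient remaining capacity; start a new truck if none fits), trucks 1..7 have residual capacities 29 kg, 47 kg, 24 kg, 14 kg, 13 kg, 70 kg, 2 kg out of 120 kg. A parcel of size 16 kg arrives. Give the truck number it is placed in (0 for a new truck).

Trucks with room: truck 1 (29 kg), truck 2 (47 kg), truck 3 (24 kg), truck 6 (70 kg).
The first with room is truck 1.

1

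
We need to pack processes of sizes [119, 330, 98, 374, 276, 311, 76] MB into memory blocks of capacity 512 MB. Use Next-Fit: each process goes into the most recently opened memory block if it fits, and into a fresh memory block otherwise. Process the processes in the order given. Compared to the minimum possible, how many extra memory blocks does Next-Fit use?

Next-Fit: [119,330] [98,374] [276] [311,76] → 4 memory blocks.
Total size 1584 MB; any packing needs at least ⌈1584/512⌉ = 4 memory blocks.
So 4 is already optimal.

0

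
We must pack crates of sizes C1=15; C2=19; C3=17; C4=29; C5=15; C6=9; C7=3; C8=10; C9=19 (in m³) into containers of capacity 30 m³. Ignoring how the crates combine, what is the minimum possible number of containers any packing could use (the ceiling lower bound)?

5

Total size = 15 + 19 + 17 + 29 + 15 + 9 + 3 + 10 + 19 = 136 m³.
⌈136 / 30⌉ = 5.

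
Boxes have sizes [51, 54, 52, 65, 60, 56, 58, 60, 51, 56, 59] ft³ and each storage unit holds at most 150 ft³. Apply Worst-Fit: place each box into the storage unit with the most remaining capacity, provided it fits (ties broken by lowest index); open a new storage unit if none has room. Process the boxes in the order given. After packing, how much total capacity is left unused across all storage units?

51 ft³ → storage unit 1 (remaining 99 ft³)
54 ft³ → storage unit 1 (remaining 45 ft³)
52 ft³ → storage unit 2 (remaining 98 ft³)
65 ft³ → storage unit 2 (remaining 33 ft³)
60 ft³ → storage unit 3 (remaining 90 ft³)
56 ft³ → storage unit 3 (remaining 34 ft³)
58 ft³ → storage unit 4 (remaining 92 ft³)
60 ft³ → storage unit 4 (remaining 32 ft³)
51 ft³ → storage unit 5 (remaining 99 ft³)
56 ft³ → storage unit 5 (remaining 43 ft³)
59 ft³ → storage unit 6 (remaining 91 ft³)
6 storage units × 150 ft³ = 900 ft³; used 622 ft³; unused 278 ft³.

278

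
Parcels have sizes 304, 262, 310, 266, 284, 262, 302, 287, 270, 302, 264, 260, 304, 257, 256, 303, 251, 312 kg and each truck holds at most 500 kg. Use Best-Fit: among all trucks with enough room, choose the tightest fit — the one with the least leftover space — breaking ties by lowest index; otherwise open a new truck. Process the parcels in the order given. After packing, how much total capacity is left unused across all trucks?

3944

Put 304 kg in truck 1; 196 kg remain.
Put 262 kg in truck 2; 238 kg remain.
Put 310 kg in truck 3; 190 kg remain.
Put 266 kg in truck 4; 234 kg remain.
Put 284 kg in truck 5; 216 kg remain.
Put 262 kg in truck 6; 238 kg remain.
Put 302 kg in truck 7; 198 kg remain.
Put 287 kg in truck 8; 213 kg remain.
Put 270 kg in truck 9; 230 kg remain.
Put 302 kg in truck 10; 198 kg remain.
Put 264 kg in truck 11; 236 kg remain.
Put 260 kg in truck 12; 240 kg remain.
Put 304 kg in truck 13; 196 kg remain.
Put 257 kg in truck 14; 243 kg remain.
Put 256 kg in truck 15; 244 kg remain.
Put 303 kg in truck 16; 197 kg remain.
Put 251 kg in truck 17; 249 kg remain.
Put 312 kg in truck 18; 188 kg remain.
18 trucks × 500 kg = 9000 kg; used 5056 kg; unused 3944 kg.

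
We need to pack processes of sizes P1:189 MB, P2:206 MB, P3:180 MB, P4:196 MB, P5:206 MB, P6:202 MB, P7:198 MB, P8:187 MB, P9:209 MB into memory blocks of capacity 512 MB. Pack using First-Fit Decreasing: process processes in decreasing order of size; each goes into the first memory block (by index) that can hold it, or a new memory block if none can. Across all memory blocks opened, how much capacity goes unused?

787

Sorted descending: 209, 206, 206, 202, 198, 196, 189, 187, 180.
memory block 1: place 209 MB, 303 MB left
memory block 1: place 206 MB, 97 MB left
memory block 2: place 206 MB, 306 MB left
memory block 2: place 202 MB, 104 MB left
memory block 3: place 198 MB, 314 MB left
memory block 3: place 196 MB, 118 MB left
memory block 4: place 189 MB, 323 MB left
memory block 4: place 187 MB, 136 MB left
memory block 5: place 180 MB, 332 MB left
5 memory blocks × 512 MB = 2560 MB; used 1773 MB; unused 787 MB.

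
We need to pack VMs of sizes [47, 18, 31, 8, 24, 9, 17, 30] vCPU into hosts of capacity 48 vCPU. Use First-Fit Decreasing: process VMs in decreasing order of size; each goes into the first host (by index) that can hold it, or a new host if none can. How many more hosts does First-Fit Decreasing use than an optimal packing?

First-Fit Decreasing: [47] [31,17] [30,18] [24,9,8] → 4 hosts.
Total size 184 vCPU; any packing needs at least ⌈184/48⌉ = 4 hosts.
So 4 is already optimal.

0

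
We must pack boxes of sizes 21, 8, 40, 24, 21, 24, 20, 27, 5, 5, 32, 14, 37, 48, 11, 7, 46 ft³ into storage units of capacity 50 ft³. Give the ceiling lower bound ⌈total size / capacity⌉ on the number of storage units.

8 storage units

Total size = 21 + 8 + 40 + 24 + 21 + 24 + 20 + 27 + 5 + 5 + 32 + 14 + 37 + 48 + 11 + 7 + 46 = 390 ft³.
⌈390 / 50⌉ = 8.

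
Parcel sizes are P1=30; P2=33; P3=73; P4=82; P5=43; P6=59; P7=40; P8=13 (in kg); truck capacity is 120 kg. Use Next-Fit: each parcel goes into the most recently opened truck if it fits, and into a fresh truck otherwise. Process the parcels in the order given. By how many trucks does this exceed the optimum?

1

Next-Fit: [30,33] [73] [82] [43,59] [40,13] → 5 trucks.
Total size 373 kg; any packing needs at least ⌈373/120⌉ = 4 trucks.
An optimal packing achieves that bound: [82,33] [73,43] [59,40,13] [30] → 4 trucks.
Excess: 5 − 4 = 1.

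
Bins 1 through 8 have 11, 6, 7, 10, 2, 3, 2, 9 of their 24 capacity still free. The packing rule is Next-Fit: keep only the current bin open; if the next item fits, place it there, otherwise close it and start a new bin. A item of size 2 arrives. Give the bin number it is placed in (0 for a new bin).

Next-Fit only looks at bin 8, which has 9 free.
2 fits there.

8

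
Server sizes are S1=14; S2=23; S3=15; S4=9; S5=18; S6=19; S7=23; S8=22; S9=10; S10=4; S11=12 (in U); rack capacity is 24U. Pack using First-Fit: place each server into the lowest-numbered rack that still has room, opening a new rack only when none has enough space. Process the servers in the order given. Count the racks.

8 racks

S1 (14U) → rack 1 (remaining 10U)
S2 (23U) → rack 2 (remaining 1U)
S3 (15U) → rack 3 (remaining 9U)
S4 (9U) → rack 1 (remaining 1U)
S5 (18U) → rack 4 (remaining 6U)
S6 (19U) → rack 5 (remaining 5U)
S7 (23U) → rack 6 (remaining 1U)
S8 (22U) → rack 7 (remaining 2U)
S9 (10U) → rack 8 (remaining 14U)
S10 (4U) → rack 3 (remaining 5U)
S11 (12U) → rack 8 (remaining 2U)
Final racks: [14,9] [23] [15,4] [18] [19] [23] [22] [10,12].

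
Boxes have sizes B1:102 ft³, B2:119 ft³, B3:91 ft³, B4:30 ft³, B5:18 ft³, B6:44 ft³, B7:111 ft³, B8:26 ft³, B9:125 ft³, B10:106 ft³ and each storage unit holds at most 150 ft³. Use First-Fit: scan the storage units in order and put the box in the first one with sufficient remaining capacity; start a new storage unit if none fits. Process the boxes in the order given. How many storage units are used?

6 storage units

storage unit 1: place B1 (102 ft³), 48 ft³ left
storage unit 2: place B2 (119 ft³), 31 ft³ left
storage unit 3: place B3 (91 ft³), 59 ft³ left
storage unit 1: place B4 (30 ft³), 18 ft³ left
storage unit 1: place B5 (18 ft³), 0 ft³ left
storage unit 3: place B6 (44 ft³), 15 ft³ left
storage unit 4: place B7 (111 ft³), 39 ft³ left
storage unit 2: place B8 (26 ft³), 5 ft³ left
storage unit 5: place B9 (125 ft³), 25 ft³ left
storage unit 6: place B10 (106 ft³), 44 ft³ left
Final storage units: [102,30,18] [119,26] [91,44] [111] [125] [106].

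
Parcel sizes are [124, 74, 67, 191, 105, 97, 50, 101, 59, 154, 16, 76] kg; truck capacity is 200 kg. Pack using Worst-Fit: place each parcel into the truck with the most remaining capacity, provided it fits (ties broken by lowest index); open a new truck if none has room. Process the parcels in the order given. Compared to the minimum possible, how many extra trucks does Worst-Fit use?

Worst-Fit: [124,74] [67,105] [191] [97,50,16] [101,59] [154] [76] → 7 trucks.
Total size 1114 kg; any packing needs at least ⌈1114/200⌉ = 6 trucks.
An optimal packing achieves that bound: [191] [154,16] [124,76] [105,74] [101,97] [67,59,50] → 6 trucks.
Excess: 7 − 6 = 1.

1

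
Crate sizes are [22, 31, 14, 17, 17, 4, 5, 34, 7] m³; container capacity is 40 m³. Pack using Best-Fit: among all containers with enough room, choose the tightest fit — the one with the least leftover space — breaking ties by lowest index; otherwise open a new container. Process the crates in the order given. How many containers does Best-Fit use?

4

container 1: place 22 m³, 18 m³ left
container 2: place 31 m³, 9 m³ left
container 1: place 14 m³, 4 m³ left
container 3: place 17 m³, 23 m³ left
container 3: place 17 m³, 6 m³ left
container 1: place 4 m³, 0 m³ left
container 3: place 5 m³, 1 m³ left
container 4: place 34 m³, 6 m³ left
container 2: place 7 m³, 2 m³ left
Final containers: [22,14,4] [31,7] [17,17,5] [34].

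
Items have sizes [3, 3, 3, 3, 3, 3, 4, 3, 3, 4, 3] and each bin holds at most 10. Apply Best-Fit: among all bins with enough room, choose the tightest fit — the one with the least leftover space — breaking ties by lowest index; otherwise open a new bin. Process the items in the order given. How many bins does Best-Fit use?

4 bins

3 → bin 1 (remaining 7)
3 → bin 1 (remaining 4)
3 → bin 1 (remaining 1)
3 → bin 2 (remaining 7)
3 → bin 2 (remaining 4)
3 → bin 2 (remaining 1)
4 → bin 3 (remaining 6)
3 → bin 3 (remaining 3)
3 → bin 3 (remaining 0)
4 → bin 4 (remaining 6)
3 → bin 4 (remaining 3)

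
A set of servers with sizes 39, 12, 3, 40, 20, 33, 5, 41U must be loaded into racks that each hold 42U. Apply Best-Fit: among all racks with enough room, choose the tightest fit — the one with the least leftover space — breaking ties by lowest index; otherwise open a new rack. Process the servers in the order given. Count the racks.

5

39U → rack 1 (remaining 3U)
12U → rack 2 (remaining 30U)
3U → rack 1 (remaining 0U)
40U → rack 3 (remaining 2U)
20U → rack 2 (remaining 10U)
33U → rack 4 (remaining 9U)
5U → rack 4 (remaining 4U)
41U → rack 5 (remaining 1U)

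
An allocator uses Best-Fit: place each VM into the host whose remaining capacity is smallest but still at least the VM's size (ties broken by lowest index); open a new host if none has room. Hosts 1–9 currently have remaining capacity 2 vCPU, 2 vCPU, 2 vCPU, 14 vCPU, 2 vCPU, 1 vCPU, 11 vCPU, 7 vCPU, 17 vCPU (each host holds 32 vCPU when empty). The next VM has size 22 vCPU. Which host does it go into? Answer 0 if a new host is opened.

0

No host has ≥ 22 vCPU free, so a new host is opened.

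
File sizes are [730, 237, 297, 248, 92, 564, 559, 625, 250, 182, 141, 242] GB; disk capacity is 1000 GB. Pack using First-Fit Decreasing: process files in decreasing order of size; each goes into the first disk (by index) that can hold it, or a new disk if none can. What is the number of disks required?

Sorted descending: 730, 625, 564, 559, 297, 250, 248, 242, 237, 182, 141, 92.
Put 730 GB in disk 1; 270 GB remain.
Put 625 GB in disk 2; 375 GB remain.
Put 564 GB in disk 3; 436 GB remain.
Put 559 GB in disk 4; 441 GB remain.
Put 297 GB in disk 2; 78 GB remain.
Put 250 GB in disk 1; 20 GB remain.
Put 248 GB in disk 3; 188 GB remain.
Put 242 GB in disk 4; 199 GB remain.
Put 237 GB in disk 5; 763 GB remain.
Put 182 GB in disk 3; 6 GB remain.
Put 141 GB in disk 4; 58 GB remain.
Put 92 GB in disk 5; 671 GB remain.

5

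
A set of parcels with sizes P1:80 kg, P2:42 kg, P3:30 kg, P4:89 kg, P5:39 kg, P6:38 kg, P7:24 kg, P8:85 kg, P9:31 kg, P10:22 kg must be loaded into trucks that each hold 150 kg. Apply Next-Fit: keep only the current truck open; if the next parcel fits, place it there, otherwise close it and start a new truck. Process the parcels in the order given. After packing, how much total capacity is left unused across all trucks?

120

Put P1 (80 kg) in truck 1; 70 kg remain.
Put P2 (42 kg) in truck 1; 28 kg remain.
Put P3 (30 kg) in truck 2; 120 kg remain.
Put P4 (89 kg) in truck 2; 31 kg remain.
Put P5 (39 kg) in truck 3; 111 kg remain.
Put P6 (38 kg) in truck 3; 73 kg remain.
Put P7 (24 kg) in truck 3; 49 kg remain.
Put P8 (85 kg) in truck 4; 65 kg remain.
Put P9 (31 kg) in truck 4; 34 kg remain.
Put P10 (22 kg) in truck 4; 12 kg remain.
4 trucks × 150 kg = 600 kg; used 480 kg; unused 120 kg.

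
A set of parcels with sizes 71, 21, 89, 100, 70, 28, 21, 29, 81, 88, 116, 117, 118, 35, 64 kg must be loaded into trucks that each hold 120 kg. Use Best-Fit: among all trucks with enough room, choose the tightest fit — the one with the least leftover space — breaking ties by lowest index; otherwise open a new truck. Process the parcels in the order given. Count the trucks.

Put 71 kg in truck 1; 49 kg remain.
Put 21 kg in truck 1; 28 kg remain.
Put 89 kg in truck 2; 31 kg remain.
Put 100 kg in truck 3; 20 kg remain.
Put 70 kg in truck 4; 50 kg remain.
Put 28 kg in truck 1; 0 kg remain.
Put 21 kg in truck 2; 10 kg remain.
Put 29 kg in truck 4; 21 kg remain.
Put 81 kg in truck 5; 39 kg remain.
Put 88 kg in truck 6; 32 kg remain.
Put 116 kg in truck 7; 4 kg remain.
Put 117 kg in truck 8; 3 kg remain.
Put 118 kg in truck 9; 2 kg remain.
Put 35 kg in truck 5; 4 kg remain.
Put 64 kg in truck 10; 56 kg remain.
Final trucks: [71,21,28] [89,21] [100] [70,29] [81,35] [88] [116] [117] [118] [64].

10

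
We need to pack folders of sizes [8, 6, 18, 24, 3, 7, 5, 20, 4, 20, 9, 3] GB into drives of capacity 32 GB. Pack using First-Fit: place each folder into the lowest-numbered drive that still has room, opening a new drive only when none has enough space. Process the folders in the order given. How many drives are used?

4

Put 8 GB in drive 1; 24 GB remain.
Put 6 GB in drive 1; 18 GB remain.
Put 18 GB in drive 1; 0 GB remain.
Put 24 GB in drive 2; 8 GB remain.
Put 3 GB in drive 2; 5 GB remain.
Put 7 GB in drive 3; 25 GB remain.
Put 5 GB in drive 2; 0 GB remain.
Put 20 GB in drive 3; 5 GB remain.
Put 4 GB in drive 3; 1 GB remain.
Put 20 GB in drive 4; 12 GB remain.
Put 9 GB in drive 4; 3 GB remain.
Put 3 GB in drive 4; 0 GB remain.
Final drives: [8,6,18] [24,3,5] [7,20,4] [20,9,3].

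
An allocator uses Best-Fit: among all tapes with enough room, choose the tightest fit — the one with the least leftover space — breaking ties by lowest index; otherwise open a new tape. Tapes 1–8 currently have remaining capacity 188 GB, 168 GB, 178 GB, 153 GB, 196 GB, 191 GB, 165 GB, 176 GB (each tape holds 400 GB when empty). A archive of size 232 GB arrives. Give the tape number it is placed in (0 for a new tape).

No tape has ≥ 232 GB free, so a new tape is opened.

0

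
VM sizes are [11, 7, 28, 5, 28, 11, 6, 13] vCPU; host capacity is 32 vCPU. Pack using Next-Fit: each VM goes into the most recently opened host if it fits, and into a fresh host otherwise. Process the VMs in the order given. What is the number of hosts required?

5

Put 11 vCPU in host 1; 21 vCPU remain.
Put 7 vCPU in host 1; 14 vCPU remain.
Put 28 vCPU in host 2; 4 vCPU remain.
Put 5 vCPU in host 3; 27 vCPU remain.
Put 28 vCPU in host 4; 4 vCPU remain.
Put 11 vCPU in host 5; 21 vCPU remain.
Put 6 vCPU in host 5; 15 vCPU remain.
Put 13 vCPU in host 5; 2 vCPU remain.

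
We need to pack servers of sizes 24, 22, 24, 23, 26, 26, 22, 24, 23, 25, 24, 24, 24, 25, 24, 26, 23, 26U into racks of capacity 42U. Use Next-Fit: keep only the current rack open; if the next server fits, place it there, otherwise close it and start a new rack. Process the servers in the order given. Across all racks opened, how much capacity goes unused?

Put 24U in rack 1; 18U remain.
Put 22U in rack 2; 20U remain.
Put 24U in rack 3; 18U remain.
Put 23U in rack 4; 19U remain.
Put 26U in rack 5; 16U remain.
Put 26U in rack 6; 16U remain.
Put 22U in rack 7; 20U remain.
Put 24U in rack 8; 18U remain.
Put 23U in rack 9; 19U remain.
Put 25U in rack 10; 17U remain.
Put 24U in rack 11; 18U remain.
Put 24U in rack 12; 18U remain.
Put 24U in rack 13; 18U remain.
Put 25U in rack 14; 17U remain.
Put 24U in rack 15; 18U remain.
Put 26U in rack 16; 16U remain.
Put 23U in rack 17; 19U remain.
Put 26U in rack 18; 16U remain.
18 racks × 42U = 756U; used 435U; unused 321U.

321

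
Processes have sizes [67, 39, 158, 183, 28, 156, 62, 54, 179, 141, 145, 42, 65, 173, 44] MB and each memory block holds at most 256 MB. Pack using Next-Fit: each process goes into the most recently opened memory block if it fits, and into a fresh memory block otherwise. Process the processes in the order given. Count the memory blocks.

memory block 1: place 67 MB, 189 MB left
memory block 1: place 39 MB, 150 MB left
memory block 2: place 158 MB, 98 MB left
memory block 3: place 183 MB, 73 MB left
memory block 3: place 28 MB, 45 MB left
memory block 4: place 156 MB, 100 MB left
memory block 4: place 62 MB, 38 MB left
memory block 5: place 54 MB, 202 MB left
memory block 5: place 179 MB, 23 MB left
memory block 6: place 141 MB, 115 MB left
memory block 7: place 145 MB, 111 MB left
memory block 7: place 42 MB, 69 MB left
memory block 7: place 65 MB, 4 MB left
memory block 8: place 173 MB, 83 MB left
memory block 8: place 44 MB, 39 MB left
Final memory blocks: [67,39] [158] [183,28] [156,62] [54,179] [141] [145,42,65] [173,44].

8 memory blocks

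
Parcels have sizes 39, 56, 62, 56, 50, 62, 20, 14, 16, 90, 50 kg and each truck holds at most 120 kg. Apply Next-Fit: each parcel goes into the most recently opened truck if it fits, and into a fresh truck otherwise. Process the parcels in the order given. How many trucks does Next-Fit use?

6 trucks

truck 1: place 39 kg, 81 kg left
truck 1: place 56 kg, 25 kg left
truck 2: place 62 kg, 58 kg left
truck 2: place 56 kg, 2 kg left
truck 3: place 50 kg, 70 kg left
truck 3: place 62 kg, 8 kg left
truck 4: place 20 kg, 100 kg left
truck 4: place 14 kg, 86 kg left
truck 4: place 16 kg, 70 kg left
truck 5: place 90 kg, 30 kg left
truck 6: place 50 kg, 70 kg left
Final trucks: [39,56] [62,56] [50,62] [20,14,16] [90] [50].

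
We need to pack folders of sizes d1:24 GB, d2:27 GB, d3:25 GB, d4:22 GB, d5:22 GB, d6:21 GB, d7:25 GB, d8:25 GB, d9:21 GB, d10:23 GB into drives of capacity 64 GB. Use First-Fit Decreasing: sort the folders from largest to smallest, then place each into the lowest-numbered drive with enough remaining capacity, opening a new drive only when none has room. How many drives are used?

Sorted descending: 27, 25, 25, 25, 24, 23, 22, 22, 21, 21.
Put 27 GB in drive 1; 37 GB remain.
Put 25 GB in drive 1; 12 GB remain.
Put 25 GB in drive 2; 39 GB remain.
Put 25 GB in drive 2; 14 GB remain.
Put 24 GB in drive 3; 40 GB remain.
Put 23 GB in drive 3; 17 GB remain.
Put 22 GB in drive 4; 42 GB remain.
Put 22 GB in drive 4; 20 GB remain.
Put 21 GB in drive 5; 43 GB remain.
Put 21 GB in drive 5; 22 GB remain.

5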